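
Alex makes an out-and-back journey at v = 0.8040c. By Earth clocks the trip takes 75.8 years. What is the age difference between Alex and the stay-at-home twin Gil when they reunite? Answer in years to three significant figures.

γ = 1/√(1 − 0.8040²) = 1/√0.3536 = 1.682
Alex's elapsed proper time: τ = 75.8/1.682 = 45.07 years.
Age gap = Δt − τ = 75.8 − 45.07 years.

Δt − τ = 30.7 years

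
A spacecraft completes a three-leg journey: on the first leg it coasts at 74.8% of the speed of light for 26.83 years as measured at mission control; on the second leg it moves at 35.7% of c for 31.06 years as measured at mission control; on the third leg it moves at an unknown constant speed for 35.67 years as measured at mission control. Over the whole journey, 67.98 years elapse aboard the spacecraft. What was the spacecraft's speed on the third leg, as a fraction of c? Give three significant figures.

β = 0.805

Leg 1: β = 0.748; γ = 1/√(1 − 0.748²) = 1/√0.4405 = 1.507; τ_1 = 26.83/1.507 = 17.81 years.
Leg 2: β = 0.357; γ = 1/√(1 − 0.357²) = 1/√0.8726 = 1.071; τ_2 = 31.06/1.071 = 29.01 years.
Leg 3: speed unknown; τ_3 = 35.67/γ_3.
Total proper time: 17.81 + 29.01 + τ_3 = 67.98, so τ_3 = 67.98 − 46.82 = 21.16 years.
γ_3 = 35.67/21.16 = 1.686; β = √(1 − 1/γ²) = √0.6481.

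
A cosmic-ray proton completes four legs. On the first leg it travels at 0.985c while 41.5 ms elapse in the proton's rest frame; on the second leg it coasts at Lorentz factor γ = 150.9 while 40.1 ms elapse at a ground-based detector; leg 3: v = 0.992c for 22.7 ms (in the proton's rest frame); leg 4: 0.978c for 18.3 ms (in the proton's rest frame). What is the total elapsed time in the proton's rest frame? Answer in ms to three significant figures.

τ = 82.8 ms

Leg 1: 41.5 ms is already measured in the proton's rest frame.
Leg 2: γ = 150.9; τ_2 = 40.1/150.9 = 0.2657 ms.
Leg 3: 22.7 ms is already measured in the proton's rest frame.
Leg 4: 18.3 ms is already measured in the proton's rest frame.
Total: 41.50 + 0.2657 + 22.70 + 18.30 ms.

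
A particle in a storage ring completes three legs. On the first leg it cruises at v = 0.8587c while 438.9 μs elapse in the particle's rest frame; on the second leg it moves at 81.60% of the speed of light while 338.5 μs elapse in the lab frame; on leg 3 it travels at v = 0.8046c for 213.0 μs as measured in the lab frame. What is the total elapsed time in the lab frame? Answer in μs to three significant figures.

Leg 1: γ = 1/√(1 − 0.8587²) = 1/√0.2626 = 1.951; Δt_1 = 1.951 × 438.9 = 856.4 μs.
Leg 2: 338.5 μs is already measured in the lab frame.
Leg 3: 213.0 μs is already measured in the lab frame.
Total: 856.4 + 338.5 + 213.0 μs.

Δt = 1410 μs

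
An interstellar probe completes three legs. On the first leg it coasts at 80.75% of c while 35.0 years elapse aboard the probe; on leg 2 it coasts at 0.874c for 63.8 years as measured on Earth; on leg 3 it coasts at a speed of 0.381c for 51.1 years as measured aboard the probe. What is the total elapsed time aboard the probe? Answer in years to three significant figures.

Leg 1: 35.0 years is already measured aboard the probe.
Leg 2: γ = 1/√(1 − 0.874²) = 1/√0.2361 = 2.058; τ_2 = 63.8/2.058 = 31.00 years.
Leg 3: 51.1 years is already measured aboard the probe.
Total: 35.00 + 31.00 + 51.10 years.

τ = 117 years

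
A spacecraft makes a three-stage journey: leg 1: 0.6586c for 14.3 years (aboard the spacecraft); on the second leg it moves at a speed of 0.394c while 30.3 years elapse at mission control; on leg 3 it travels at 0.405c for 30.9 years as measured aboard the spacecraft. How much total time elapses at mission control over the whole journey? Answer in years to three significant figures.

Leg 1: γ = 1/√(1 − 0.6586²) = 1/√0.5662 = 1.329; Δt_1 = 1.329 × 14.3 = 19.00 years.
Leg 2: 30.3 years is already measured at mission control.
Leg 3: γ = 1/√(1 − 0.405²) = 1/√0.8360 = 1.094; Δt_3 = 1.094 × 30.9 = 33.80 years.
Total: 19.00 + 30.30 + 33.80 years.

Δt = 83.1 years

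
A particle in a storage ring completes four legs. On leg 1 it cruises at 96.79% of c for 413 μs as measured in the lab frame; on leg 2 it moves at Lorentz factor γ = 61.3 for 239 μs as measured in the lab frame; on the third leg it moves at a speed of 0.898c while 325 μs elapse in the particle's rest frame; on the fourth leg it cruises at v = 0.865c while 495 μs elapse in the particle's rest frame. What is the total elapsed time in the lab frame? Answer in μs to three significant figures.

Leg 1: 413 μs is already measured in the lab frame.
Leg 2: 239 μs is already measured in the lab frame.
Leg 3: γ = 1/√(1 − 0.898²) = 1/√0.1936 = 2.273; Δt_3 = 2.273 × 325 = 738.6 μs.
Leg 4: γ = 1/√(1 − 0.865²) = 1/√0.2518 = 1.993; Δt_4 = 1.993 × 495 = 986.5 μs.
Total: 413.0 + 239.0 + 738.6 + 986.5 μs.

Δt = 2380 μs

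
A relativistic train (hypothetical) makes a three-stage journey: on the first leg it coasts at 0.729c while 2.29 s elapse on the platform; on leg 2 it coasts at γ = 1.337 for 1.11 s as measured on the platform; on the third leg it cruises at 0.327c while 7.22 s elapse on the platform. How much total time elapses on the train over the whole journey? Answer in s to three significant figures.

τ = 9.22 s

Leg 1: γ = 1/√(1 − 0.729²) = 1/√0.4686 = 1.461; τ_1 = 2.29/1.461 = 1.568 s.
Leg 2: γ = 1.337; τ_2 = 1.11/1.337 = 0.8302 s.
Leg 3: γ = 1/√(1 − 0.327²) = 1/√0.8931 = 1.058; τ_3 = 7.22/1.058 = 6.823 s.
Total: 1.568 + 0.8302 + 6.823 s.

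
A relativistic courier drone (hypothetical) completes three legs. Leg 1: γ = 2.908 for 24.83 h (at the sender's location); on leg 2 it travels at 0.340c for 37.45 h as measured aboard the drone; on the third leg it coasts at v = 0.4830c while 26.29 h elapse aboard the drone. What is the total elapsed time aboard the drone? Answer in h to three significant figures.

τ = 72.3 h

Leg 1: γ = 2.908; τ_1 = 24.83/2.908 = 8.539 h.
Leg 2: 37.45 h is already measured aboard the drone.
Leg 3: 26.29 h is already measured aboard the drone.
Total: 8.539 + 37.45 + 26.29 h.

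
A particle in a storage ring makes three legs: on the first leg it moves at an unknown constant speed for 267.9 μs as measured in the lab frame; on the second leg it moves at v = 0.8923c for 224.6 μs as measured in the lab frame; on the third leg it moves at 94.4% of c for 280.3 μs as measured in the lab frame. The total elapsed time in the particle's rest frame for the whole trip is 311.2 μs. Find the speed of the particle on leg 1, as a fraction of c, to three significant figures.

β = 0.899

Leg 1: speed unknown; τ_1 = 267.9/γ_1.
Leg 2: γ = 1/√(1 − 0.8923²) = 1/√0.2038 = 2.215; τ_2 = 224.6/2.215 = 101.4 μs.
Leg 3: β = 0.944; γ = 1/√(1 − 0.944²) = 1/√0.1089 = 3.031; τ_3 = 280.3/3.031 = 92.48 μs.
Total proper time: τ_1 + 101.4 + 92.48 = 311.2, so τ_1 = 311.2 − 193.9 = 117.3 μs.
γ_1 = 267.9/117.3 = 2.283; β = √(1 − 1/γ²) = √0.8082.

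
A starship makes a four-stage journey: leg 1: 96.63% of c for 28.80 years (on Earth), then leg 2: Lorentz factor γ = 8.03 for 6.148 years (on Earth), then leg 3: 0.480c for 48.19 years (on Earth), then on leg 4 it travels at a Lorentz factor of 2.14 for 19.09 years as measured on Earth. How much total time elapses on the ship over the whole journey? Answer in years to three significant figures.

τ = 59.4 years

Leg 1: β = 0.9663; γ = 1/√(1 − 0.9663²) = 1/√0.06626 = 3.885; τ_1 = 28.80/3.885 = 7.414 years.
Leg 2: γ = 8.03; τ_2 = 6.148/8.030 = 0.7656 years.
Leg 3: γ = 1/√(1 − 0.480²) = 1/√0.7696 = 1.140; τ_3 = 48.19/1.140 = 42.28 years.
Leg 4: γ = 2.14; τ_4 = 19.09/2.140 = 8.921 years.
Total: 7.414 + 0.7656 + 42.28 + 8.921 years.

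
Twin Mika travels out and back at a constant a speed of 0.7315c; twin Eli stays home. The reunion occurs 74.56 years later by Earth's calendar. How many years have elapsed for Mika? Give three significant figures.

τ = 50.8 years

γ = 1/√(1 − 0.7315²) = 1/√0.4649 = 1.467
Mika's clock measures proper time along the trip: τ = Δt/γ = 74.56/1.467 years.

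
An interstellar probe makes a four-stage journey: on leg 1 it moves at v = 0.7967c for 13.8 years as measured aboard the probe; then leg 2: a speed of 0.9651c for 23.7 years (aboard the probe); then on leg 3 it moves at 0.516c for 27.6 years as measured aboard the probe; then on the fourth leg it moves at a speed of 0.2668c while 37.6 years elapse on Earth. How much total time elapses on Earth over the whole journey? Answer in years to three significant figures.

Leg 1: γ = 1/√(1 − 0.7967²) = 1/√0.3653 = 1.655; Δt_1 = 1.655 × 13.8 = 22.83 years.
Leg 2: γ = 1/√(1 − 0.9651²) = 1/√0.06858 = 3.819; Δt_2 = 3.819 × 23.7 = 90.50 years.
Leg 3: γ = 1/√(1 − 0.516²) = 1/√0.7337 = 1.167; Δt_3 = 1.167 × 27.6 = 32.22 years.
Leg 4: 37.6 years is already measured on Earth.
Total: 22.83 + 90.50 + 32.22 + 37.60 years.

Δt = 183 years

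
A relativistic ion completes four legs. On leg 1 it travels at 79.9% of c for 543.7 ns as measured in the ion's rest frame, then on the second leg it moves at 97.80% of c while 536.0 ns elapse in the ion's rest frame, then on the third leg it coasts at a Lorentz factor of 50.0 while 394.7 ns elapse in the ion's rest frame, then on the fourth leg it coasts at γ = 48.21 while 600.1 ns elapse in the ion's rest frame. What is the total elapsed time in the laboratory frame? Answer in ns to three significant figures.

Leg 1: β = 0.799; γ = 1/√(1 − 0.799²) = 1/√0.3616 = 1.663; Δt_1 = 1.663 × 543.7 = 904.2 ns.
Leg 2: β = 0.9780; γ = 1/√(1 − 0.9780²) = 1/√0.04352 = 4.794; Δt_2 = 4.794 × 536.0 = 2569 ns.
Leg 3: γ = 50.0; Δt_3 = 50.00 × 394.7 = 1.974×10⁴ ns.
Leg 4: γ = 48.21; Δt_4 = 48.21 × 600.1 = 2.893×10⁴ ns.
Total: 904.2 + 2569 + 1.974×10⁴ + 2.893×10⁴ ns.

Δt = 5.21×10⁴ ns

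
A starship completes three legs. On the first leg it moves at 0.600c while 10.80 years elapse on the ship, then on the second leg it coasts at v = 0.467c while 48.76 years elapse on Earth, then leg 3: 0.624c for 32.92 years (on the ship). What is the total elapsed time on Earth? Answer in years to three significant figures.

Δt = 104 years

Leg 1: γ = 1/√(1 − 0.600²) = 5/4 = 1.250; Δt_1 = 1.250 × 10.80 = 13.50 years.
Leg 2: 48.76 years is already measured on Earth.
Leg 3: γ = 1/√(1 − 0.624²) = 1/√0.6106 = 1.280; Δt_3 = 1.280 × 32.92 = 42.13 years.
Total: 13.50 + 48.76 + 42.13 years.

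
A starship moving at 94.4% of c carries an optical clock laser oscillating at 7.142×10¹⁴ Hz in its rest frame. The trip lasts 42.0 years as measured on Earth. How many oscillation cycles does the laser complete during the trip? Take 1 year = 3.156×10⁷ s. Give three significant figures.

β = 0.944; γ = 1/√(1 − 0.944²) = 1/√0.1089 = 3.031
The oscillator's own cycle count is N = f × τ where τ is the proper time on the ship. τ = Δt/γ = 42.0/3.031 = 13.86 years = 4.373×10⁸ s.
N = 7.142×10¹⁴ × 4.373×10⁸ = 3.124×10²³.

N = 3.12×10²³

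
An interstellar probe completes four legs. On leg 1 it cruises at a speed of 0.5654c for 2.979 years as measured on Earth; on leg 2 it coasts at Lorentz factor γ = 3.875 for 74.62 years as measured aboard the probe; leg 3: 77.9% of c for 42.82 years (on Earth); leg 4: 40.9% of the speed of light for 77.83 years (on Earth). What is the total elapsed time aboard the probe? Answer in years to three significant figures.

Leg 1: γ = 1/√(1 − 0.5654²) = 1/√0.6803 = 1.212; τ_1 = 2.979/1.212 = 2.457 years.
Leg 2: 74.62 years is already measured aboard the probe.
Leg 3: β = 0.779; γ = 1/√(1 − 0.779²) = 1/√0.3932 = 1.595; τ_3 = 42.82/1.595 = 26.85 years.
Leg 4: β = 0.409; γ = 1/√(1 − 0.409²) = 1/√0.8327 = 1.096; τ_4 = 77.83/1.096 = 71.02 years.
Total: 2.457 + 74.62 + 26.85 + 71.02 years.

τ = 175 years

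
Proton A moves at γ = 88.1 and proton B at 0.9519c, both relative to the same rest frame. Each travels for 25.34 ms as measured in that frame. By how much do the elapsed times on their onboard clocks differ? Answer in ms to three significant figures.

A: γ = 88.1; τ_A = 25.34/88.10 = 0.2876 ms.
B: γ = 1/√(1 − 0.9519²) = 1/√0.09389 = 3.264; τ_B = 25.34/3.264 = 7.764 ms.

|τ_A − τ_B| = 7.48 ms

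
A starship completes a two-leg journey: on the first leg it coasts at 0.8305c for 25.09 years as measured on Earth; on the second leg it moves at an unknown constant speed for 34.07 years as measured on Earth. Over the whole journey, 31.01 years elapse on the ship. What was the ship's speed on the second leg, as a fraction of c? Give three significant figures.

Leg 1: γ = 1/√(1 − 0.8305²) = 1/√0.3103 = 1.795; τ_1 = 25.09/1.795 = 13.98 years.
Leg 2: speed unknown; τ_2 = 34.07/γ_2.
Total proper time: 13.98 + τ_2 = 31.01, so τ_2 = 31.01 − 13.98 = 17.03 years.
γ_2 = 34.07/17.03 = 2.000; β = √(1 − 1/γ²) = √0.7500.

β = 0.866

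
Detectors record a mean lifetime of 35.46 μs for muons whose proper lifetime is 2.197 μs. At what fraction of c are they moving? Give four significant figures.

γ = Δt/τ₀ = 35.46/2.197 = 16.14
β = √(1 − 1/γ²) = √(1 − 0.003839) = √0.9962

v = 0.9981c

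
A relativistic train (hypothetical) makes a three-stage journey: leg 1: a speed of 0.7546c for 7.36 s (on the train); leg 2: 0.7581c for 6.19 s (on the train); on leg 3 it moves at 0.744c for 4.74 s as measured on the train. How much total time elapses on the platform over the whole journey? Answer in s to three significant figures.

Δt = 27.8 s

Leg 1: γ = 1/√(1 − 0.7546²) = 1/√0.4306 = 1.524; Δt_1 = 1.524 × 7.36 = 11.22 s.
Leg 2: γ = 1/√(1 − 0.7581²) = 1/√0.4253 = 1.533; Δt_2 = 1.533 × 6.19 = 9.492 s.
Leg 3: γ = 1/√(1 − 0.744²) = 1/√0.4465 = 1.497; Δt_3 = 1.497 × 4.74 = 7.094 s.
Total: 11.22 + 9.492 + 7.094 s.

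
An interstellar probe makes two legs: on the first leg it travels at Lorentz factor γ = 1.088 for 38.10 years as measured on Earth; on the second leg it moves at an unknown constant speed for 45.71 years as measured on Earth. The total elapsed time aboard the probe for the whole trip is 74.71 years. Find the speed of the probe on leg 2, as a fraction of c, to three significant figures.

β = 0.496

Leg 1: γ = 1.088; τ_1 = 38.10/1.088 = 35.02 years.
Leg 2: speed unknown; τ_2 = 45.71/γ_2.
Total proper time: 35.02 + τ_2 = 74.71, so τ_2 = 74.71 − 35.02 = 39.69 years.
γ_2 = 45.71/39.69 = 1.152; β = √(1 − 1/γ²) = √0.2460.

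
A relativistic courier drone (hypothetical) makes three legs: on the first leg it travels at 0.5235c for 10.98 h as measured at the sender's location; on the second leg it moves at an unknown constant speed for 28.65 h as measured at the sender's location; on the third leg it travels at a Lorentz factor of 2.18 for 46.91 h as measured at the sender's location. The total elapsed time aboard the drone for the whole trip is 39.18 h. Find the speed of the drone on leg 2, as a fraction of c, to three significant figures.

Leg 1: γ = 1/√(1 − 0.5235²) = 1/√0.7259 = 1.174; τ_1 = 10.98/1.174 = 9.355 h.
Leg 2: speed unknown; τ_2 = 28.65/γ_2.
Leg 3: γ = 2.18; τ_3 = 46.91/2.180 = 21.52 h.
Total proper time: 9.355 + τ_2 + 21.52 = 39.18, so τ_2 = 39.18 − 30.87 = 8.306 h.
γ_2 = 28.65/8.306 = 3.449; β = √(1 − 1/γ²) = √0.9159.

β = 0.957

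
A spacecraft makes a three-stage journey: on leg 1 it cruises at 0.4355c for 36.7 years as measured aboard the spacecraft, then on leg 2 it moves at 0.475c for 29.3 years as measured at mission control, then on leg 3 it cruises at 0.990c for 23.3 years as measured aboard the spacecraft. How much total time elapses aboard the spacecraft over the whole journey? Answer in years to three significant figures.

τ = 85.8 years

Leg 1: 36.7 years is already measured aboard the spacecraft.
Leg 2: γ = 1/√(1 − 0.475²) = 1/√0.7744 = 1.136; τ_2 = 29.3/1.136 = 25.78 years.
Leg 3: 23.3 years is already measured aboard the spacecraft.
Total: 36.70 + 25.78 + 23.30 years.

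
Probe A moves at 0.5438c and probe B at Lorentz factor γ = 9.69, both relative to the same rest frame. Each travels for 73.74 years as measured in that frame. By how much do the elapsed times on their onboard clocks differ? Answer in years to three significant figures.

|τ_A − τ_B| = 54.3 years

A: γ = 1/√(1 − 0.5438²) = 1/√0.7043 = 1.192; τ_A = 73.74/1.192 = 61.88 years.
B: γ = 9.69; τ_B = 73.74/9.690 = 7.610 years.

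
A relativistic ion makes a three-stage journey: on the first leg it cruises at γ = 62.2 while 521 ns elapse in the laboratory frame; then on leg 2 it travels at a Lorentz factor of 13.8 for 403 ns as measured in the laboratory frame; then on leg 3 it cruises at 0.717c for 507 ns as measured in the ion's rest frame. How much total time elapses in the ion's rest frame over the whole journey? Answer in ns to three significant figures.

τ = 545 ns

Leg 1: γ = 62.2; τ_1 = 521/62.20 = 8.376 ns.
Leg 2: γ = 13.8; τ_2 = 403/13.80 = 29.20 ns.
Leg 3: 507 ns is already measured in the ion's rest frame.
Total: 8.376 + 29.20 + 507.0 ns.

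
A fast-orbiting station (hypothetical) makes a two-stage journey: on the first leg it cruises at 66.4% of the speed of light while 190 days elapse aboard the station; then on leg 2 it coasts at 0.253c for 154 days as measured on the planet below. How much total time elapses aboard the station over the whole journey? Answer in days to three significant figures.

τ = 339 days

Leg 1: 190 days is already measured aboard the station.
Leg 2: γ = 1/√(1 − 0.253²) = 1/√0.9360 = 1.034; τ_2 = 154/1.034 = 149.0 days.
Total: 190.0 + 149.0 days.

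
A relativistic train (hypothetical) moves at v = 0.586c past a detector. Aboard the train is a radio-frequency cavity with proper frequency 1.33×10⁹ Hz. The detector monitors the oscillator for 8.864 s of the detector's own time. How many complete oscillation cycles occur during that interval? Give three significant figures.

γ = 1/√(1 − 0.586²) = 1/√0.6566 = 1.234
During 8.864 s of lab time, the oscillator's proper time advances by τ = Δt/γ = 8.864/1.234 = 7.183 s = 7.183×10⁰ s.
N = f × τ = 1.33×10⁹ × 7.183×10⁰ = 9.553×10⁹.

N = 9.55×10⁹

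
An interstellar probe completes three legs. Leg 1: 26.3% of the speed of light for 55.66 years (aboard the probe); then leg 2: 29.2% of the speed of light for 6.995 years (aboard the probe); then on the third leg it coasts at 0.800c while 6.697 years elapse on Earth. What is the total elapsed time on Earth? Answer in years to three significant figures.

Leg 1: β = 0.263; γ = 1/√(1 − 0.263²) = 1/√0.9308 = 1.036; Δt_1 = 1.036 × 55.66 = 57.69 years.
Leg 2: β = 0.292; γ = 1/√(1 − 0.292²) = 1/√0.9147 = 1.046; Δt_2 = 1.046 × 6.995 = 7.314 years.
Leg 3: 6.697 years is already measured on Earth.
Total: 57.69 + 7.314 + 6.697 years.

Δt = 71.7 years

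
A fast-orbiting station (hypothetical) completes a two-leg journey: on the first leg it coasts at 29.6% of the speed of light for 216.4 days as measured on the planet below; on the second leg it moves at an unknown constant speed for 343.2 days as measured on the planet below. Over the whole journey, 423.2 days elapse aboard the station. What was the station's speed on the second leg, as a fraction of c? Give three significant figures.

Leg 1: β = 0.296; γ = 1/√(1 − 0.296²) = 1/√0.9124 = 1.047; τ_1 = 216.4/1.047 = 206.7 days.
Leg 2: speed unknown; τ_2 = 343.2/γ_2.
Total proper time: 206.7 + τ_2 = 423.2, so τ_2 = 423.2 − 206.7 = 216.5 days.
γ_2 = 343.2/216.5 = 1.585; β = √(1 − 1/γ²) = √0.6021.

β = 0.776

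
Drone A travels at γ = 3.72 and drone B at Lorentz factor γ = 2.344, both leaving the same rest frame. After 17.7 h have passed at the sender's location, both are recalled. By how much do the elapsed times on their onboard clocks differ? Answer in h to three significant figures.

A: γ = 3.72; τ_A = 17.7/3.720 = 4.758 h.
B: γ = 2.344; τ_B = 17.7/2.344 = 7.551 h.

|τ_A − τ_B| = 2.79 h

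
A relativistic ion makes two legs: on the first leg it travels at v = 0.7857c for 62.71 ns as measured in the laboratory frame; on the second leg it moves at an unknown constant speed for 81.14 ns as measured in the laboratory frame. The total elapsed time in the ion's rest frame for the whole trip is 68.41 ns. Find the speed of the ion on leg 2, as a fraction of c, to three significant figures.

β = 0.931

Leg 1: γ = 1/√(1 − 0.7857²) = 1/√0.3827 = 1.617; τ_1 = 62.71/1.617 = 38.79 ns.
Leg 2: speed unknown; τ_2 = 81.14/γ_2.
Total proper time: 38.79 + τ_2 = 68.41, so τ_2 = 68.41 − 38.79 = 29.62 ns.
γ_2 = 81.14/29.62 = 2.740; β = √(1 − 1/γ²) = √0.8668.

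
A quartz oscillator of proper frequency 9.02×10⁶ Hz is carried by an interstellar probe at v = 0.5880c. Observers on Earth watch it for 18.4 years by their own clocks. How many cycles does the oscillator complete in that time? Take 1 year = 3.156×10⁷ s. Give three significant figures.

N = 4.24×10¹⁵

γ = 1/√(1 − 0.5880²) = 1/√0.6543 = 1.236
During 18.4 years of lab time, the oscillator's proper time advances by τ = Δt/γ = 18.4/1.236 = 14.88 years = 4.697×10⁸ s.
N = f × τ = 9.02×10⁶ × 4.697×10⁸ = 4.237×10¹⁵.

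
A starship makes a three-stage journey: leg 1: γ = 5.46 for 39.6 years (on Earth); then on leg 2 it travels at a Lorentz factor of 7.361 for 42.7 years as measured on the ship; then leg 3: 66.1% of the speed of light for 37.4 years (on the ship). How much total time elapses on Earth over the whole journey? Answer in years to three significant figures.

Leg 1: 39.6 years is already measured on Earth.
Leg 2: γ = 7.361; Δt_2 = 7.361 × 42.7 = 314.3 years.
Leg 3: β = 0.661; γ = 1/√(1 − 0.661²) = 1/√0.5631 = 1.333; Δt_3 = 1.333 × 37.4 = 49.84 years.
Total: 39.60 + 314.3 + 49.84 years.

Δt = 404 years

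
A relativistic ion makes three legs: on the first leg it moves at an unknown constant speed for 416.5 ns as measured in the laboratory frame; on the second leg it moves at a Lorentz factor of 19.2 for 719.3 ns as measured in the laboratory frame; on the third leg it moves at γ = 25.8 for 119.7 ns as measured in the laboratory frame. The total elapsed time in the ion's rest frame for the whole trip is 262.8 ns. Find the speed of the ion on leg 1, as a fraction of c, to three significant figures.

β = 0.848

Leg 1: speed unknown; τ_1 = 416.5/γ_1.
Leg 2: γ = 19.2; τ_2 = 719.3/19.20 = 37.46 ns.
Leg 3: γ = 25.8; τ_3 = 119.7/25.80 = 4.640 ns.
Total proper time: τ_1 + 37.46 + 4.640 = 262.8, so τ_1 = 262.8 − 42.10 = 220.7 ns.
γ_1 = 416.5/220.7 = 1.887; β = √(1 − 1/γ²) = √0.7192.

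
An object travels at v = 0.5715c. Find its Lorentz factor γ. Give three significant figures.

γ = 1.22

γ = 1/√(1 − 0.5715²) = 1/√0.6734 = 1.219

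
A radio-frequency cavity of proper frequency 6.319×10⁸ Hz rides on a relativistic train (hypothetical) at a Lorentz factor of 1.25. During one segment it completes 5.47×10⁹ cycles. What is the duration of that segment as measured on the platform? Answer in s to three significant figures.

γ = 1.25
Proper time for N cycles: τ = N/f = 5.47×10⁹/(6.319×10⁸) = 8.656×10⁰ s = 8.656 s.
Lab-frame duration Δt = γτ = 1.250 × 8.656 = 10.82 s.

Δt = 10.8 s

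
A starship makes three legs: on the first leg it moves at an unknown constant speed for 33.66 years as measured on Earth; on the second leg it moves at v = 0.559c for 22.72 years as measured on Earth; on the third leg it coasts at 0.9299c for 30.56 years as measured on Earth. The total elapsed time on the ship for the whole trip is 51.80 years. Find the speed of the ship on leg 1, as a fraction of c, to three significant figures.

β = 0.764

Leg 1: speed unknown; τ_1 = 33.66/γ_1.
Leg 2: γ = 1/√(1 − 0.559²) = 1/√0.6875 = 1.206; τ_2 = 22.72/1.206 = 18.84 years.
Leg 3: γ = 1/√(1 − 0.9299²) = 1/√0.1353 = 2.719; τ_3 = 30.56/2.719 = 11.24 years.
Total proper time: τ_1 + 18.84 + 11.24 = 51.80, so τ_1 = 51.80 − 30.08 = 21.72 years.
γ_1 = 33.66/21.72 = 1.550; β = √(1 − 1/γ²) = √0.5836.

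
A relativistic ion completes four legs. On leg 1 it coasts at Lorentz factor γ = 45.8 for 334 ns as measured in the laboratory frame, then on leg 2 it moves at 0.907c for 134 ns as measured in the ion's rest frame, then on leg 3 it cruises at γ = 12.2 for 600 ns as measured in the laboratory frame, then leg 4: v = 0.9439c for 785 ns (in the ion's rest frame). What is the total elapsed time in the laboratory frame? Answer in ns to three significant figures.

Leg 1: 334 ns is already measured in the laboratory frame.
Leg 2: γ = 1/√(1 − 0.907²) = 1/√0.1774 = 2.375; Δt_2 = 2.375 × 134 = 318.2 ns.
Leg 3: 600 ns is already measured in the laboratory frame.
Leg 4: γ = 1/√(1 − 0.9439²) = 1/√0.1091 = 3.028; Δt_4 = 3.028 × 785 = 2377 ns.
Total: 334.0 + 318.2 + 600.0 + 2377 ns.

Δt = 3630 ns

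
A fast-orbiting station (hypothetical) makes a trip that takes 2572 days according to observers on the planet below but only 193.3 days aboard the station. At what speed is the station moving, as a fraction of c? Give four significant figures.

β = 0.9972

The proper time is measured aboard the station (both events occur at the station's location); Δt is measured on the planet below. γ = Δt/τ = 2572/193.3 = 13.31.
β = √(1 − 1/γ²) = √(1 − 0.005648) = √0.9944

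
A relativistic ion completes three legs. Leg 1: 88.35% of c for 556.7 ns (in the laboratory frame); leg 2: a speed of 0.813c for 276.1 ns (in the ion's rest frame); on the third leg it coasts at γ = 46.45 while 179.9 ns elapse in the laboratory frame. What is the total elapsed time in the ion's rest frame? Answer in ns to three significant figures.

τ = 541 ns

Leg 1: β = 0.8835; γ = 1/√(1 − 0.8835²) = 1/√0.2194 = 2.135; τ_1 = 556.7/2.135 = 260.8 ns.
Leg 2: 276.1 ns is already measured in the ion's rest frame.
Leg 3: γ = 46.45; τ_3 = 179.9/46.45 = 3.873 ns.
Total: 260.8 + 276.1 + 3.873 ns.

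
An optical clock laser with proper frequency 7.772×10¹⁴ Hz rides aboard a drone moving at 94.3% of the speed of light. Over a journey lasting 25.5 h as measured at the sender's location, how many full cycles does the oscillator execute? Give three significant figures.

β = 0.943; γ = 1/√(1 − 0.943²) = 1/√0.1108 = 3.005
The oscillator's own cycle count is N = f × τ where τ is the proper time aboard the drone. τ = Δt/γ = 25.5/3.005 = 8.486 h = 3.055×10⁴ s.
N = 7.772×10¹⁴ × 3.055×10⁴ = 2.374×10¹⁹.

N = 2.37×10¹⁹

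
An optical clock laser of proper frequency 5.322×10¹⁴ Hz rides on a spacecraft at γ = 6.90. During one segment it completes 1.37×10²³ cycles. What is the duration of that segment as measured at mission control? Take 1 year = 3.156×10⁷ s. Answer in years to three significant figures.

γ = 6.90
Proper time for N cycles: τ = N/f = 1.37×10²³/(5.322×10¹⁴) = 2.574×10⁸ s = 8.157 years.
Lab-frame duration Δt = γτ = 6.900 × 8.157 = 56.28 years.

Δt = 56.3 years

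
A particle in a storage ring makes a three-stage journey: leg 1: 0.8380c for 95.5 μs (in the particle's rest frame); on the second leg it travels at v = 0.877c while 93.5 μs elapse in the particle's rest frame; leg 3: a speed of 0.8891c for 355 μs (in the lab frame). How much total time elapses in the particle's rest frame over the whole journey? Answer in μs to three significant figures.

Leg 1: 95.5 μs is already measured in the particle's rest frame.
Leg 2: 93.5 μs is already measured in the particle's rest frame.
Leg 3: γ = 1/√(1 − 0.8891²) = 1/√0.2095 = 2.185; τ_3 = 355/2.185 = 162.5 μs.
Total: 95.50 + 93.50 + 162.5 μs.

τ = 351 μs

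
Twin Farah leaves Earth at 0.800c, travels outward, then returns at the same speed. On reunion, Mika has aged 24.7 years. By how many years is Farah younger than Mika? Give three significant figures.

γ = 1/√(1 − 0.800²) = 5/3 ≈ 1.667
Farah's elapsed proper time: τ = 24.7/1.667 = 14.82 years.
Age gap = Δt − τ = 24.7 − 14.82 years.

Δt − τ = 9.88 years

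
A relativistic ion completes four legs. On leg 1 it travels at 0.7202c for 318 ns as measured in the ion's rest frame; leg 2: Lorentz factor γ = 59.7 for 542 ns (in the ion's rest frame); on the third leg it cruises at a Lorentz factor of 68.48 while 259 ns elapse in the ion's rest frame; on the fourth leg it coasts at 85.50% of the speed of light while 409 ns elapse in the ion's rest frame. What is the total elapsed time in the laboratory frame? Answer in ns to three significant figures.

Leg 1: γ = 1/√(1 − 0.7202²) = 1/√0.4813 = 1.441; Δt_1 = 1.441 × 318 = 458.4 ns.
Leg 2: γ = 59.7; Δt_2 = 59.70 × 542 = 3.236×10⁴ ns.
Leg 3: γ = 68.48; Δt_3 = 68.48 × 259 = 1.774×10⁴ ns.
Leg 4: β = 0.8550; γ = 1/√(1 − 0.8550²) = 1/√0.2690 = 1.928; Δt_4 = 1.928 × 409 = 788.6 ns.
Total: 458.4 + 3.236×10⁴ + 1.774×10⁴ + 788.6 ns.

Δt = 5.13×10⁴ ns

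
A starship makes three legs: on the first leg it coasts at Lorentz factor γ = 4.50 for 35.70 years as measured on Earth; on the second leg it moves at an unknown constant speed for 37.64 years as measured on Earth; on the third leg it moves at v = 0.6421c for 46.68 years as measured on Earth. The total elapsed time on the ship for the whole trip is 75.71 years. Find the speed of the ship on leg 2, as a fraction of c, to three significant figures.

Leg 1: γ = 4.50; τ_1 = 35.70/4.500 = 7.933 years.
Leg 2: speed unknown; τ_2 = 37.64/γ_2.
Leg 3: γ = 1/√(1 − 0.6421²) = 1/√0.5877 = 1.304; τ_3 = 46.68/1.304 = 35.79 years.
Total proper time: 7.933 + τ_2 + 35.79 = 75.71, so τ_2 = 75.71 − 43.72 = 31.99 years.
γ_2 = 37.64/31.99 = 1.177; β = √(1 − 1/γ²) = √0.2776.

β = 0.527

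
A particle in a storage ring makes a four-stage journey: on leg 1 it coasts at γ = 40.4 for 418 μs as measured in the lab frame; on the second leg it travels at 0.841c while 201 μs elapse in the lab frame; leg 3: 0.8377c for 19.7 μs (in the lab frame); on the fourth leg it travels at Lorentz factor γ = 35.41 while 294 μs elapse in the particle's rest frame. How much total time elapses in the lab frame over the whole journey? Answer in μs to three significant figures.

Leg 1: 418 μs is already measured in the lab frame.
Leg 2: 201 μs is already measured in the lab frame.
Leg 3: 19.7 μs is already measured in the lab frame.
Leg 4: γ = 35.41; Δt_4 = 35.41 × 294 = 1.041×10⁴ μs.
Total: 418.0 + 201.0 + 19.70 + 1.041×10⁴ μs.

Δt = 1.10×10⁴ μs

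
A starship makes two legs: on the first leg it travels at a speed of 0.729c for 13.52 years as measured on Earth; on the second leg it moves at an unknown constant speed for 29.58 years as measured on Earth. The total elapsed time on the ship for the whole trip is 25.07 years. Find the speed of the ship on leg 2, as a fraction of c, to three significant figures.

Leg 1: γ = 1/√(1 − 0.729²) = 1/√0.4686 = 1.461; τ_1 = 13.52/1.461 = 9.255 years.
Leg 2: speed unknown; τ_2 = 29.58/γ_2.
Total proper time: 9.255 + τ_2 = 25.07, so τ_2 = 25.07 − 9.255 = 15.82 years.
γ_2 = 29.58/15.82 = 1.870; β = √(1 − 1/γ²) = √0.7141.

β = 0.845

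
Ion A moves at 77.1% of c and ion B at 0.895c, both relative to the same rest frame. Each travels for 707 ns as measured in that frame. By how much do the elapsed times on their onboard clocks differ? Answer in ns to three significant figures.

A: β = 0.771; γ = 1/√(1 − 0.771²) = 1/√0.4056 = 1.570; τ_A = 707/1.570 = 450.2 ns.
B: γ = 1/√(1 − 0.895²) = 1/√0.1990 = 2.242; τ_B = 707/2.242 = 315.4 ns.

|τ_A − τ_B| = 135 ns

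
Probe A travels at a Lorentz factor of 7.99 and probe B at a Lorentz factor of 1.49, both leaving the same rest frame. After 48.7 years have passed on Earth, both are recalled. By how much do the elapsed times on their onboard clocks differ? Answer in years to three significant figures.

|τ_A − τ_B| = 26.6 years

A: γ = 7.99; τ_A = 48.7/7.990 = 6.095 years.
B: γ = 1.49; τ_B = 48.7/1.490 = 32.68 years.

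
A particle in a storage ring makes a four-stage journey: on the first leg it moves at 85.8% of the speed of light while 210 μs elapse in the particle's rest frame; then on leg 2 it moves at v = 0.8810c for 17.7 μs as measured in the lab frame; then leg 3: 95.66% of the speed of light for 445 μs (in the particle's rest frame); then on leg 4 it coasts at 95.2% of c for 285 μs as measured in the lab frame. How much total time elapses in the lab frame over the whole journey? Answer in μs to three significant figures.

Leg 1: β = 0.858; γ = 1/√(1 − 0.858²) = 1/√0.2638 = 1.947; Δt_1 = 1.947 × 210 = 408.8 μs.
Leg 2: 17.7 μs is already measured in the lab frame.
Leg 3: β = 0.9566; γ = 1/√(1 − 0.9566²) = 1/√0.08492 = 3.432; Δt_3 = 3.432 × 445 = 1527 μs.
Leg 4: 285 μs is already measured in the lab frame.
Total: 408.8 + 17.70 + 1527 + 285.0 μs.

Δt = 2240 μs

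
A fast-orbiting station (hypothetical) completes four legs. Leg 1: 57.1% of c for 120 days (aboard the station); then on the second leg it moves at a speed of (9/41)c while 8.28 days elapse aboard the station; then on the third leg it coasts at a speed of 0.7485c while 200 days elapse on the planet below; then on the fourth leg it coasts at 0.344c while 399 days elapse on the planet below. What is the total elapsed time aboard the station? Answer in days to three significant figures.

τ = 636 days

Leg 1: 120 days is already measured aboard the station.
Leg 2: 8.28 days is already measured aboard the station.
Leg 3: γ = 1/√(1 − 0.7485²) = 1/√0.4397 = 1.508; τ_3 = 200/1.508 = 132.6 days.
Leg 4: γ = 1/√(1 − 0.344²) = 1/√0.8817 = 1.065; τ_4 = 399/1.065 = 374.6 days.
Total: 120.0 + 8.280 + 132.6 + 374.6 days.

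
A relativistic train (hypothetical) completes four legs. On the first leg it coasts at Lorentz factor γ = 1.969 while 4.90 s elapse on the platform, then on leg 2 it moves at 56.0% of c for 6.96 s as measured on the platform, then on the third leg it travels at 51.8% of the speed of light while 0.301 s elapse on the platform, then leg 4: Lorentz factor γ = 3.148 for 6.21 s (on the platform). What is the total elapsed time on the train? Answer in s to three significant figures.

Leg 1: γ = 1.969; τ_1 = 4.90/1.969 = 2.489 s.
Leg 2: β = 0.560; γ = 1/√(1 − 0.560²) = 1/√0.6864 = 1.207; τ_2 = 6.96/1.207 = 5.766 s.
Leg 3: β = 0.518; γ = 1/√(1 − 0.518²) = 1/√0.7317 = 1.169; τ_3 = 0.301/1.169 = 0.2575 s.
Leg 4: γ = 3.148; τ_4 = 6.21/3.148 = 1.973 s.
Total: 2.489 + 5.766 + 0.2575 + 1.973 s.

τ = 10.5 s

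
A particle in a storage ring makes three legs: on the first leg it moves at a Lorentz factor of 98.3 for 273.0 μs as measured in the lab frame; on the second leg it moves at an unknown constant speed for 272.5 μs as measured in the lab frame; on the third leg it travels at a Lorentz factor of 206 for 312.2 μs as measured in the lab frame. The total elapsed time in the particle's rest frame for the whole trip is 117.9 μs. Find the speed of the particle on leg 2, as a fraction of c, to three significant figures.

Leg 1: γ = 98.3; τ_1 = 273.0/98.30 = 2.777 μs.
Leg 2: speed unknown; τ_2 = 272.5/γ_2.
Leg 3: γ = 206; τ_3 = 312.2/206.0 = 1.516 μs.
Total proper time: 2.777 + τ_2 + 1.516 = 117.9, so τ_2 = 117.9 − 4.293 = 113.6 μs.
γ_2 = 272.5/113.6 = 2.399; β = √(1 − 1/γ²) = √0.8262.

β = 0.909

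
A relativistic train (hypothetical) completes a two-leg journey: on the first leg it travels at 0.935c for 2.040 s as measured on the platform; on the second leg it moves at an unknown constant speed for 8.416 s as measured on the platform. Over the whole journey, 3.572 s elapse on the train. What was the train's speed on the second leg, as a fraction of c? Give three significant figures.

β = 0.941

Leg 1: γ = 1/√(1 − 0.935²) = 1/√0.1258 = 2.820; τ_1 = 2.040/2.820 = 0.7235 s.
Leg 2: speed unknown; τ_2 = 8.416/γ_2.
Total proper time: 0.7235 + τ_2 = 3.572, so τ_2 = 3.572 − 0.7235 = 2.849 s.
γ_2 = 8.416/2.849 = 2.955; β = √(1 − 1/γ²) = √0.8854.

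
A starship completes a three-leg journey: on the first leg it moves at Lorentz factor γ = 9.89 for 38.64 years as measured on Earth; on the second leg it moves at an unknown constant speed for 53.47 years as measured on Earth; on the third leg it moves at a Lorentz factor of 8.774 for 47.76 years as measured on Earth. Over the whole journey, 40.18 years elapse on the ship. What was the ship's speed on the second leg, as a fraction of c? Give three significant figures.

β = 0.817

Leg 1: γ = 9.89; τ_1 = 38.64/9.890 = 3.907 years.
Leg 2: speed unknown; τ_2 = 53.47/γ_2.
Leg 3: γ = 8.774; τ_3 = 47.76/8.774 = 5.443 years.
Total proper time: 3.907 + τ_2 + 5.443 = 40.18, so τ_2 = 40.18 − 9.350 = 30.83 years.
γ_2 = 53.47/30.83 = 1.734; β = √(1 − 1/γ²) = √0.6676.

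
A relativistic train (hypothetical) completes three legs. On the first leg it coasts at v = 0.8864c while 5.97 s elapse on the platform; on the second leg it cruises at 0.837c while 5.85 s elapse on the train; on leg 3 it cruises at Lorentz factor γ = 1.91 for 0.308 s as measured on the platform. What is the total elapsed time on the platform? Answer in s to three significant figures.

Leg 1: 5.97 s is already measured on the platform.
Leg 2: γ = 1/√(1 − 0.837²) = 1/√0.2994 = 1.827; Δt_2 = 1.827 × 5.85 = 10.69 s.
Leg 3: 0.308 s is already measured on the platform.
Total: 5.970 + 10.69 + 0.3080 s.

Δt = 17.0 s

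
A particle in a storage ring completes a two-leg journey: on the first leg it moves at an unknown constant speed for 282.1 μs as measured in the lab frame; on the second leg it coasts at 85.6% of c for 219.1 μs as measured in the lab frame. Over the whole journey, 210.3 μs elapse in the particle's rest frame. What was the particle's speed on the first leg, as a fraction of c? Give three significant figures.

β = 0.939

Leg 1: speed unknown; τ_1 = 282.1/γ_1.
Leg 2: β = 0.856; γ = 1/√(1 − 0.856²) = 1/√0.2673 = 1.934; τ_2 = 219.1/1.934 = 113.3 μs.
Total proper time: τ_1 + 113.3 = 210.3, so τ_1 = 210.3 − 113.3 = 97.03 μs.
γ_1 = 282.1/97.03 = 2.907; β = √(1 − 1/γ²) = √0.8817.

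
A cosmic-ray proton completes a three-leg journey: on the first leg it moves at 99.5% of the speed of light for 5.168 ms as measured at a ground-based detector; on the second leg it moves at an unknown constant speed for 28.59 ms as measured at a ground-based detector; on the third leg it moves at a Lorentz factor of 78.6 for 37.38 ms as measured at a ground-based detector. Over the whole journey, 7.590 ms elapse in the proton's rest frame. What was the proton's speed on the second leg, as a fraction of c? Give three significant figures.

β = 0.973

Leg 1: β = 0.995; γ = 1/√(1 − 0.995²) = 1/√0.009975 = 10.01; τ_1 = 5.168/10.01 = 0.5162 ms.
Leg 2: speed unknown; τ_2 = 28.59/γ_2.
Leg 3: γ = 78.6; τ_3 = 37.38/78.60 = 0.4756 ms.
Total proper time: 0.5162 + τ_2 + 0.4756 = 7.590, so τ_2 = 7.590 − 0.9917 = 6.598 ms.
γ_2 = 28.59/6.598 = 4.333; β = √(1 − 1/γ²) = √0.9467.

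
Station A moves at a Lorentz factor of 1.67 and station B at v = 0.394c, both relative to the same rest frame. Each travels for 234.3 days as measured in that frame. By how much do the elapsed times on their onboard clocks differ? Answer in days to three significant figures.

|τ_A − τ_B| = 75.0 days

A: γ = 1.67; τ_A = 234.3/1.670 = 140.3 days.
B: γ = 1/√(1 − 0.394²) = 1/√0.8448 = 1.088; τ_B = 234.3/1.088 = 215.3 days.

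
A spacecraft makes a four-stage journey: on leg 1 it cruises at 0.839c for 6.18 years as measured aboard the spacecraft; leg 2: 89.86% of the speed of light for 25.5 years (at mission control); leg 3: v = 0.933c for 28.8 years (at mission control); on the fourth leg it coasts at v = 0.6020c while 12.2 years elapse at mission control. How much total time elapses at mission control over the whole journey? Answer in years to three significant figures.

Leg 1: γ = 1/√(1 − 0.839²) = 1/√0.2961 = 1.838; Δt_1 = 1.838 × 6.18 = 11.36 years.
Leg 2: 25.5 years is already measured at mission control.
Leg 3: 28.8 years is already measured at mission control.
Leg 4: 12.2 years is already measured at mission control.
Total: 11.36 + 25.50 + 28.80 + 12.20 years.

Δt = 77.9 years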